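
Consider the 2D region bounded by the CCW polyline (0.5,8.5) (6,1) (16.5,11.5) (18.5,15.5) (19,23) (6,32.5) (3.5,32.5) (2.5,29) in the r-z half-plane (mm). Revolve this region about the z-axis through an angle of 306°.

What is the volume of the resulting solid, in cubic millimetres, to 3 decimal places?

Profile (r,z), 8 vertices: (0.5,8.5) (6,1) (16.5,11.5) (18.5,15.5) (19,23) (6,32.5) (3.5,32.5) (2.5,29)
edge 0: (0.5,8.5)→(6,1)  cross = 0.5·1 − 6·8.5 = -50.5000; (r_i+r_j)·cross = 6.5·-50.5000 = -328.2500
edge 1: (6,1)→(16.5,11.5)  cross = 6·11.5 − 16.5·1 = 52.5000; (r_i+r_j)·cross = 22.5·52.5000 = 1181.2500
edge 2: (16.5,11.5)→(18.5,15.5)  cross = 16.5·15.5 − 18.5·11.5 = 43.0000; (r_i+r_j)·cross = 35·43.0000 = 1505.0000
edge 3: (18.5,15.5)→(19,23)  cross = 18.5·23 − 19·15.5 = 131.0000; (r_i+r_j)·cross = 37.5·131.0000 = 4912.5000
edge 4: (19,23)→(6,32.5)  cross = 19·32.5 − 6·23 = 479.5000; (r_i+r_j)·cross = 25·479.5000 = 11987.5000
edge 5: (6,32.5)→(3.5,32.5)  cross = 6·32.5 − 3.5·32.5 = 81.2500; (r_i+r_j)·cross = 9.5·81.2500 = 771.8750
edge 6: (3.5,32.5)→(2.5,29)  cross = 3.5·29 − 2.5·32.5 = 20.2500; (r_i+r_j)·cross = 6·20.2500 = 121.5000
edge 7: (2.5,29)→(0.5,8.5)  cross = 2.5·8.5 − 0.5·29 = 6.7500; (r_i+r_j)·cross = 3·6.7500 = 20.2500
Σcross = 763.7500 → A = |Σcross|/2 = 381.8750 mm²
Σ(r_i+r_j)·cross = 20171.6250 → first moment M = |Σ|/6 = 3361.9375
R_c = M/A = 3361.9375/381.8750 = 8.8038 mm
θ = 306° = 5.340708 rad
V = θ·R_c·A = 5.340708·8.8038·381.8750 = 17955.125 mm³

Volume = 17955.125 mm³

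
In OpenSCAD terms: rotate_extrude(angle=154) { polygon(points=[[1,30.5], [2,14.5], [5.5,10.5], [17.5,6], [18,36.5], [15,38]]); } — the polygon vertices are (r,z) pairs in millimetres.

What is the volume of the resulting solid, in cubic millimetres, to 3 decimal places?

Volume = 11651.980 mm³

Profile (r,z), 6 vertices: (1,30.5) (2,14.5) (5.5,10.5) (17.5,6) (18,36.5) (15,38)
edge 0: (1,30.5)→(2,14.5)  cross = 1·14.5 − 2·30.5 = -46.5000; (r_i+r_j)·cross = 3·-46.5000 = -139.5000
edge 1: (2,14.5)→(5.5,10.5)  cross = 2·10.5 − 5.5·14.5 = -58.7500; (r_i+r_j)·cross = 7.5·-58.7500 = -440.6250
edge 2: (5.5,10.5)→(17.5,6)  cross = 5.5·6 − 17.5·10.5 = -150.7500; (r_i+r_j)·cross = 23·-150.7500 = -3467.2500
edge 3: (17.5,6)→(18,36.5)  cross = 17.5·36.5 − 18·6 = 530.7500; (r_i+r_j)·cross = 35.5·530.7500 = 18841.6250
edge 4: (18,36.5)→(15,38)  cross = 18·38 − 15·36.5 = 136.5000; (r_i+r_j)·cross = 33·136.5000 = 4504.5000
edge 5: (15,38)→(1,30.5)  cross = 15·30.5 − 1·38 = 419.5000; (r_i+r_j)·cross = 16·419.5000 = 6712.0000
Σcross = 830.7500 → A = |Σcross|/2 = 415.3750 mm²
Σ(r_i+r_j)·cross = 26010.7500 → first moment M = |Σ|/6 = 4335.1250
R_c = M/A = 4335.1250/415.3750 = 10.4367 mm
θ = 154° = 2.687807 rad
V = θ·R_c·A = 2.687807·10.4367·415.3750 = 11651.980 mm³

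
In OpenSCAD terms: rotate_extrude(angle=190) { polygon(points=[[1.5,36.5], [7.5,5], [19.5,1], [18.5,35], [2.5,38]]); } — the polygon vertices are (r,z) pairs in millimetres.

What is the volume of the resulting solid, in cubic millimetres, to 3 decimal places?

Volume = 18497.487 mm³

Profile (r,z), 5 vertices: (1.5,36.5) (7.5,5) (19.5,1) (18.5,35) (2.5,38)
edge 0: (1.5,36.5)→(7.5,5)  cross = 1.5·5 − 7.5·36.5 = -266.2500; (r_i+r_j)·cross = 9·-266.2500 = -2396.2500
edge 1: (7.5,5)→(19.5,1)  cross = 7.5·1 − 19.5·5 = -90.0000; (r_i+r_j)·cross = 27·-90.0000 = -2430.0000
edge 2: (19.5,1)→(18.5,35)  cross = 19.5·35 − 18.5·1 = 664.0000; (r_i+r_j)·cross = 38·664.0000 = 25232.0000
edge 3: (18.5,35)→(2.5,38)  cross = 18.5·38 − 2.5·35 = 615.5000; (r_i+r_j)·cross = 21·615.5000 = 12925.5000
edge 4: (2.5,38)→(1.5,36.5)  cross = 2.5·36.5 − 1.5·38 = 34.2500; (r_i+r_j)·cross = 4·34.2500 = 137.0000
Σcross = 957.5000 → A = |Σcross|/2 = 478.7500 mm²
Σ(r_i+r_j)·cross = 33468.2500 → first moment M = |Σ|/6 = 5578.0417
R_c = M/A = 5578.0417/478.7500 = 11.6513 mm
θ = 190° = 3.316126 rad
V = θ·R_c·A = 3.316126·11.6513·478.7500 = 18497.487 mm³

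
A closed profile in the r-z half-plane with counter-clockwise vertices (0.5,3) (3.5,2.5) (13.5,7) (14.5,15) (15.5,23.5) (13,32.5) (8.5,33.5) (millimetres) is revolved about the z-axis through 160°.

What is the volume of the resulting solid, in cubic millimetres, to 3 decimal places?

Profile (r,z), 7 vertices: (0.5,3) (3.5,2.5) (13.5,7) (14.5,15) (15.5,23.5) (13,32.5) (8.5,33.5)
edge 0: (0.5,3)→(3.5,2.5)  cross = 0.5·2.5 − 3.5·3 = -9.2500; (r_i+r_j)·cross = 4·-9.2500 = -37.0000
edge 1: (3.5,2.5)→(13.5,7)  cross = 3.5·7 − 13.5·2.5 = -9.2500; (r_i+r_j)·cross = 17·-9.2500 = -157.2500
edge 2: (13.5,7)→(14.5,15)  cross = 13.5·15 − 14.5·7 = 101.0000; (r_i+r_j)·cross = 28·101.0000 = 2828.0000
edge 3: (14.5,15)→(15.5,23.5)  cross = 14.5·23.5 − 15.5·15 = 108.2500; (r_i+r_j)·cross = 30·108.2500 = 3247.5000
edge 4: (15.5,23.5)→(13,32.5)  cross = 15.5·32.5 − 13·23.5 = 198.2500; (r_i+r_j)·cross = 28.5·198.2500 = 5650.1250
edge 5: (13,32.5)→(8.5,33.5)  cross = 13·33.5 − 8.5·32.5 = 159.2500; (r_i+r_j)·cross = 21.5·159.2500 = 3423.8750
edge 6: (8.5,33.5)→(0.5,3)  cross = 8.5·3 − 0.5·33.5 = 8.7500; (r_i+r_j)·cross = 9·8.7500 = 78.7500
Σcross = 557.0000 → A = |Σcross|/2 = 278.5000 mm²
Σ(r_i+r_j)·cross = 15034.0000 → first moment M = |Σ|/6 = 2505.6667
R_c = M/A = 2505.6667/278.5000 = 8.9970 mm
θ = 160° = 2.792527 rad
V = θ·R_c·A = 2.792527·8.9970·278.5000 = 6997.141 mm³

Volume = 6997.141 mm³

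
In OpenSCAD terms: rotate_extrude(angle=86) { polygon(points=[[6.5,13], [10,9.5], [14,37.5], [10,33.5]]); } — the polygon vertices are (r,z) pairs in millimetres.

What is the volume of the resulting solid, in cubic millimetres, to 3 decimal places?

Profile (r,z), 4 vertices: (6.5,13) (10,9.5) (14,37.5) (10,33.5)
edge 0: (6.5,13)→(10,9.5)  cross = 6.5·9.5 − 10·13 = -68.2500; (r_i+r_j)·cross = 16.5·-68.2500 = -1126.1250
edge 1: (10,9.5)→(14,37.5)  cross = 10·37.5 − 14·9.5 = 242.0000; (r_i+r_j)·cross = 24·242.0000 = 5808.0000
edge 2: (14,37.5)→(10,33.5)  cross = 14·33.5 − 10·37.5 = 94.0000; (r_i+r_j)·cross = 24·94.0000 = 2256.0000
edge 3: (10,33.5)→(6.5,13)  cross = 10·13 − 6.5·33.5 = -87.7500; (r_i+r_j)·cross = 16.5·-87.7500 = -1447.8750
Σcross = 180.0000 → A = |Σcross|/2 = 90.0000 mm²
Σ(r_i+r_j)·cross = 5490.0000 → first moment M = |Σ|/6 = 915.0000
R_c = M/A = 915.0000/90.0000 = 10.1667 mm
θ = 86° = 1.500983 rad
V = θ·R_c·A = 1.500983·10.1667·90.0000 = 1373.400 mm³

Volume = 1373.400 mm³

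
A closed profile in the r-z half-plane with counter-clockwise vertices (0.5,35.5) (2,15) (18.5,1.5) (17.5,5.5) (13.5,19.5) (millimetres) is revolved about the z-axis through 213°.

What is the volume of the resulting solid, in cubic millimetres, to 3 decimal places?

Volume = 7300.032 mm³

Profile (r,z), 5 vertices: (0.5,35.5) (2,15) (18.5,1.5) (17.5,5.5) (13.5,19.5)
edge 0: (0.5,35.5)→(2,15)  cross = 0.5·15 − 2·35.5 = -63.5000; (r_i+r_j)·cross = 2.5·-63.5000 = -158.7500
edge 1: (2,15)→(18.5,1.5)  cross = 2·1.5 − 18.5·15 = -274.5000; (r_i+r_j)·cross = 20.5·-274.5000 = -5627.2500
edge 2: (18.5,1.5)→(17.5,5.5)  cross = 18.5·5.5 − 17.5·1.5 = 75.5000; (r_i+r_j)·cross = 36·75.5000 = 2718.0000
edge 3: (17.5,5.5)→(13.5,19.5)  cross = 17.5·19.5 − 13.5·5.5 = 267.0000; (r_i+r_j)·cross = 31·267.0000 = 8277.0000
edge 4: (13.5,19.5)→(0.5,35.5)  cross = 13.5·35.5 − 0.5·19.5 = 469.5000; (r_i+r_j)·cross = 14·469.5000 = 6573.0000
Σcross = 474.0000 → A = |Σcross|/2 = 237.0000 mm²
Σ(r_i+r_j)·cross = 11782.0000 → first moment M = |Σ|/6 = 1963.6667
R_c = M/A = 1963.6667/237.0000 = 8.2855 mm
θ = 213° = 3.717551 rad
V = θ·R_c·A = 3.717551·8.2855·237.0000 = 7300.032 mm³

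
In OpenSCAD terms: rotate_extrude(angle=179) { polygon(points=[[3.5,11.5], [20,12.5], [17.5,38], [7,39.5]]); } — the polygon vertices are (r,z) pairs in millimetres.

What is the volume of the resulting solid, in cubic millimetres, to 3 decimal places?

Profile (r,z), 4 vertices: (3.5,11.5) (20,12.5) (17.5,38) (7,39.5)
edge 0: (3.5,11.5)→(20,12.5)  cross = 3.5·12.5 − 20·11.5 = -186.2500; (r_i+r_j)·cross = 23.5·-186.2500 = -4376.8750
edge 1: (20,12.5)→(17.5,38)  cross = 20·38 − 17.5·12.5 = 541.2500; (r_i+r_j)·cross = 37.5·541.2500 = 20296.8750
edge 2: (17.5,38)→(7,39.5)  cross = 17.5·39.5 − 7·38 = 425.2500; (r_i+r_j)·cross = 24.5·425.2500 = 10418.6250
edge 3: (7,39.5)→(3.5,11.5)  cross = 7·11.5 − 3.5·39.5 = -57.7500; (r_i+r_j)·cross = 10.5·-57.7500 = -606.3750
Σcross = 722.5000 → A = |Σcross|/2 = 361.2500 mm²
Σ(r_i+r_j)·cross = 25732.2500 → first moment M = |Σ|/6 = 4288.7083
R_c = M/A = 4288.7083/361.2500 = 11.8719 mm
θ = 179° = 3.124139 rad
V = θ·R_c·A = 3.124139·11.8719·361.2500 = 13398.523 mm³

Volume = 13398.523 mm³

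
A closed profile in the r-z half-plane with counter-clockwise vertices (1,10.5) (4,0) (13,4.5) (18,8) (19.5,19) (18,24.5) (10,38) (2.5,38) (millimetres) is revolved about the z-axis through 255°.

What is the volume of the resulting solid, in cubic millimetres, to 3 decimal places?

Profile (r,z), 8 vertices: (1,10.5) (4,0) (13,4.5) (18,8) (19.5,19) (18,24.5) (10,38) (2.5,38)
edge 0: (1,10.5)→(4,0)  cross = 1·0 − 4·10.5 = -42.0000; (r_i+r_j)·cross = 5·-42.0000 = -210.0000
edge 1: (4,0)→(13,4.5)  cross = 4·4.5 − 13·0 = 18.0000; (r_i+r_j)·cross = 17·18.0000 = 306.0000
edge 2: (13,4.5)→(18,8)  cross = 13·8 − 18·4.5 = 23.0000; (r_i+r_j)·cross = 31·23.0000 = 713.0000
edge 3: (18,8)→(19.5,19)  cross = 18·19 − 19.5·8 = 186.0000; (r_i+r_j)·cross = 37.5·186.0000 = 6975.0000
edge 4: (19.5,19)→(18,24.5)  cross = 19.5·24.5 − 18·19 = 135.7500; (r_i+r_j)·cross = 37.5·135.7500 = 5090.6250
edge 5: (18,24.5)→(10,38)  cross = 18·38 − 10·24.5 = 439.0000; (r_i+r_j)·cross = 28·439.0000 = 12292.0000
edge 6: (10,38)→(2.5,38)  cross = 10·38 − 2.5·38 = 285.0000; (r_i+r_j)·cross = 12.5·285.0000 = 3562.5000
edge 7: (2.5,38)→(1,10.5)  cross = 2.5·10.5 − 1·38 = -11.7500; (r_i+r_j)·cross = 3.5·-11.7500 = -41.1250
Σcross = 1033.0000 → A = |Σcross|/2 = 516.5000 mm²
Σ(r_i+r_j)·cross = 28688.0000 → first moment M = |Σ|/6 = 4781.3333
R_c = M/A = 4781.3333/516.5000 = 9.2572 mm
θ = 255° = 4.450590 rad
V = θ·R_c·A = 4.450590·9.2572·516.5000 = 21279.752 mm³

Volume = 21279.752 mm³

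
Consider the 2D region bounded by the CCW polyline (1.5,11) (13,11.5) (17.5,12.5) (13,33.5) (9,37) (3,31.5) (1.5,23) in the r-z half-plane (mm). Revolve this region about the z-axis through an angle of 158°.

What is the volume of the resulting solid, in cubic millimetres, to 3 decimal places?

Volume = 7345.381 mm³

Profile (r,z), 7 vertices: (1.5,11) (13,11.5) (17.5,12.5) (13,33.5) (9,37) (3,31.5) (1.5,23)
edge 0: (1.5,11)→(13,11.5)  cross = 1.5·11.5 − 13·11 = -125.7500; (r_i+r_j)·cross = 14.5·-125.7500 = -1823.3750
edge 1: (13,11.5)→(17.5,12.5)  cross = 13·12.5 − 17.5·11.5 = -38.7500; (r_i+r_j)·cross = 30.5·-38.7500 = -1181.8750
edge 2: (17.5,12.5)→(13,33.5)  cross = 17.5·33.5 − 13·12.5 = 423.7500; (r_i+r_j)·cross = 30.5·423.7500 = 12924.3750
edge 3: (13,33.5)→(9,37)  cross = 13·37 − 9·33.5 = 179.5000; (r_i+r_j)·cross = 22·179.5000 = 3949.0000
edge 4: (9,37)→(3,31.5)  cross = 9·31.5 − 3·37 = 172.5000; (r_i+r_j)·cross = 12·172.5000 = 2070.0000
edge 5: (3,31.5)→(1.5,23)  cross = 3·23 − 1.5·31.5 = 21.7500; (r_i+r_j)·cross = 4.5·21.7500 = 97.8750
edge 6: (1.5,23)→(1.5,11)  cross = 1.5·11 − 1.5·23 = -18.0000; (r_i+r_j)·cross = 3·-18.0000 = -54.0000
Σcross = 615.0000 → A = |Σcross|/2 = 307.5000 mm²
Σ(r_i+r_j)·cross = 15982.0000 → first moment M = |Σ|/6 = 2663.6667
R_c = M/A = 2663.6667/307.5000 = 8.6623 mm
θ = 158° = 2.757620 rad
V = θ·R_c·A = 2.757620·8.6623·307.5000 = 7345.381 mm³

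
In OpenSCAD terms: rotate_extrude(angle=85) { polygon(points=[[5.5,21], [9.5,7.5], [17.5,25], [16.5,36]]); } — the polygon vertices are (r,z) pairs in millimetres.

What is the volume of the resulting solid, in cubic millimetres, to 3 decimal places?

Volume = 2758.624 mm³

Profile (r,z), 4 vertices: (5.5,21) (9.5,7.5) (17.5,25) (16.5,36)
edge 0: (5.5,21)→(9.5,7.5)  cross = 5.5·7.5 − 9.5·21 = -158.2500; (r_i+r_j)·cross = 15·-158.2500 = -2373.7500
edge 1: (9.5,7.5)→(17.5,25)  cross = 9.5·25 − 17.5·7.5 = 106.2500; (r_i+r_j)·cross = 27·106.2500 = 2868.7500
edge 2: (17.5,25)→(16.5,36)  cross = 17.5·36 − 16.5·25 = 217.5000; (r_i+r_j)·cross = 34·217.5000 = 7395.0000
edge 3: (16.5,36)→(5.5,21)  cross = 16.5·21 − 5.5·36 = 148.5000; (r_i+r_j)·cross = 22·148.5000 = 3267.0000
Σcross = 314.0000 → A = |Σcross|/2 = 157.0000 mm²
Σ(r_i+r_j)·cross = 11157.0000 → first moment M = |Σ|/6 = 1859.5000
R_c = M/A = 1859.5000/157.0000 = 11.8439 mm
θ = 85° = 1.483530 rad
V = θ·R_c·A = 1.483530·11.8439·157.0000 = 2758.624 mm³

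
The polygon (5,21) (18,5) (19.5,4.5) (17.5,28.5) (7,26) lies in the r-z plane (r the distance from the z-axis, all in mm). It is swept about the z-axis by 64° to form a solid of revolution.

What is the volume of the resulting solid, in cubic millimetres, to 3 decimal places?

Profile (r,z), 5 vertices: (5,21) (18,5) (19.5,4.5) (17.5,28.5) (7,26)
edge 0: (5,21)→(18,5)  cross = 5·5 − 18·21 = -353.0000; (r_i+r_j)·cross = 23·-353.0000 = -8119.0000
edge 1: (18,5)→(19.5,4.5)  cross = 18·4.5 − 19.5·5 = -16.5000; (r_i+r_j)·cross = 37.5·-16.5000 = -618.7500
edge 2: (19.5,4.5)→(17.5,28.5)  cross = 19.5·28.5 − 17.5·4.5 = 477.0000; (r_i+r_j)·cross = 37·477.0000 = 17649.0000
edge 3: (17.5,28.5)→(7,26)  cross = 17.5·26 − 7·28.5 = 255.5000; (r_i+r_j)·cross = 24.5·255.5000 = 6259.7500
edge 4: (7,26)→(5,21)  cross = 7·21 − 5·26 = 17.0000; (r_i+r_j)·cross = 12·17.0000 = 204.0000
Σcross = 380.0000 → A = |Σcross|/2 = 190.0000 mm²
Σ(r_i+r_j)·cross = 15375.0000 → first moment M = |Σ|/6 = 2562.5000
R_c = M/A = 2562.5000/190.0000 = 13.4868 mm
θ = 64° = 1.117011 rad
V = θ·R_c·A = 1.117011·13.4868·190.0000 = 2862.340 mm³

Volume = 2862.340 mm³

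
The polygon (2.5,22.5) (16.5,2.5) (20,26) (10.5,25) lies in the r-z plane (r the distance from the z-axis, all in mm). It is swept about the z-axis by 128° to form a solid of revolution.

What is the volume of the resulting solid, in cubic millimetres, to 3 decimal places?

Volume = 5987.457 mm³

Profile (r,z), 4 vertices: (2.5,22.5) (16.5,2.5) (20,26) (10.5,25)
edge 0: (2.5,22.5)→(16.5,2.5)  cross = 2.5·2.5 − 16.5·22.5 = -365.0000; (r_i+r_j)·cross = 19·-365.0000 = -6935.0000
edge 1: (16.5,2.5)→(20,26)  cross = 16.5·26 − 20·2.5 = 379.0000; (r_i+r_j)·cross = 36.5·379.0000 = 13833.5000
edge 2: (20,26)→(10.5,25)  cross = 20·25 − 10.5·26 = 227.0000; (r_i+r_j)·cross = 30.5·227.0000 = 6923.5000
edge 3: (10.5,25)→(2.5,22.5)  cross = 10.5·22.5 − 2.5·25 = 173.7500; (r_i+r_j)·cross = 13·173.7500 = 2258.7500
Σcross = 414.7500 → A = |Σcross|/2 = 207.3750 mm²
Σ(r_i+r_j)·cross = 16080.7500 → first moment M = |Σ|/6 = 2680.1250
R_c = M/A = 2680.1250/207.3750 = 12.9241 mm
θ = 128° = 2.234021 rad
V = θ·R_c·A = 2.234021·12.9241·207.3750 = 5987.457 mm³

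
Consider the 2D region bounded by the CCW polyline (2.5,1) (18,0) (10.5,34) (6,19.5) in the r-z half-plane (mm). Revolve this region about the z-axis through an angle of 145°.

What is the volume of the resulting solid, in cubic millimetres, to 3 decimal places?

Profile (r,z), 4 vertices: (2.5,1) (18,0) (10.5,34) (6,19.5)
edge 0: (2.5,1)→(18,0)  cross = 2.5·0 − 18·1 = -18.0000; (r_i+r_j)·cross = 20.5·-18.0000 = -369.0000
edge 1: (18,0)→(10.5,34)  cross = 18·34 − 10.5·0 = 612.0000; (r_i+r_j)·cross = 28.5·612.0000 = 17442.0000
edge 2: (10.5,34)→(6,19.5)  cross = 10.5·19.5 − 6·34 = 0.7500; (r_i+r_j)·cross = 16.5·0.7500 = 12.3750
edge 3: (6,19.5)→(2.5,1)  cross = 6·1 − 2.5·19.5 = -42.7500; (r_i+r_j)·cross = 8.5·-42.7500 = -363.3750
Σcross = 552.0000 → A = |Σcross|/2 = 276.0000 mm²
Σ(r_i+r_j)·cross = 16722.0000 → first moment M = |Σ|/6 = 2787.0000
R_c = M/A = 2787.0000/276.0000 = 10.0978 mm
θ = 145° = 2.530727 rad
V = θ·R_c·A = 2.530727·10.0978·276.0000 = 7053.137 mm³

Volume = 7053.137 mm³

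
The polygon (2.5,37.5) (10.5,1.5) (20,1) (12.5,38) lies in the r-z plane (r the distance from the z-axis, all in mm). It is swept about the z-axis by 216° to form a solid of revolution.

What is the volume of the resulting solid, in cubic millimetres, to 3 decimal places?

Profile (r,z), 4 vertices: (2.5,37.5) (10.5,1.5) (20,1) (12.5,38)
edge 0: (2.5,37.5)→(10.5,1.5)  cross = 2.5·1.5 − 10.5·37.5 = -390.0000; (r_i+r_j)·cross = 13·-390.0000 = -5070.0000
edge 1: (10.5,1.5)→(20,1)  cross = 10.5·1 − 20·1.5 = -19.5000; (r_i+r_j)·cross = 30.5·-19.5000 = -594.7500
edge 2: (20,1)→(12.5,38)  cross = 20·38 − 12.5·1 = 747.5000; (r_i+r_j)·cross = 32.5·747.5000 = 24293.7500
edge 3: (12.5,38)→(2.5,37.5)  cross = 12.5·37.5 − 2.5·38 = 373.7500; (r_i+r_j)·cross = 15·373.7500 = 5606.2500
Σcross = 711.7500 → A = |Σcross|/2 = 355.8750 mm²
Σ(r_i+r_j)·cross = 24235.2500 → first moment M = |Σ|/6 = 4039.2083
R_c = M/A = 4039.2083/355.8750 = 11.3501 mm
θ = 216° = 3.769911 rad
V = θ·R_c·A = 3.769911·11.3501·355.8750 = 15227.457 mm³

Volume = 15227.457 mm³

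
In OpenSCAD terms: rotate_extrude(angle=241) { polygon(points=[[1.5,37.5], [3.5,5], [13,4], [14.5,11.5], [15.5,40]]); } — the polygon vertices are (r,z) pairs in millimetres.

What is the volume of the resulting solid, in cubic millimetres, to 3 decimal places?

Profile (r,z), 5 vertices: (1.5,37.5) (3.5,5) (13,4) (14.5,11.5) (15.5,40)
edge 0: (1.5,37.5)→(3.5,5)  cross = 1.5·5 − 3.5·37.5 = -123.7500; (r_i+r_j)·cross = 5·-123.7500 = -618.7500
edge 1: (3.5,5)→(13,4)  cross = 3.5·4 − 13·5 = -51.0000; (r_i+r_j)·cross = 16.5·-51.0000 = -841.5000
edge 2: (13,4)→(14.5,11.5)  cross = 13·11.5 − 14.5·4 = 91.5000; (r_i+r_j)·cross = 27.5·91.5000 = 2516.2500
edge 3: (14.5,11.5)→(15.5,40)  cross = 14.5·40 − 15.5·11.5 = 401.7500; (r_i+r_j)·cross = 30·401.7500 = 12052.5000
edge 4: (15.5,40)→(1.5,37.5)  cross = 15.5·37.5 − 1.5·40 = 521.2500; (r_i+r_j)·cross = 17·521.2500 = 8861.2500
Σcross = 839.7500 → A = |Σcross|/2 = 419.8750 mm²
Σ(r_i+r_j)·cross = 21969.7500 → first moment M = |Σ|/6 = 3661.6250
R_c = M/A = 3661.6250/419.8750 = 8.7208 mm
θ = 241° = 4.206243 rad
V = θ·R_c·A = 4.206243·8.7208·419.8750 = 15401.686 mm³

Volume = 15401.686 mm³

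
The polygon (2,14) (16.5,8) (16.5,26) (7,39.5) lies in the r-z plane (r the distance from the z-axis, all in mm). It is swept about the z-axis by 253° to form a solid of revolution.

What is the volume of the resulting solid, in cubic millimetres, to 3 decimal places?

Profile (r,z), 4 vertices: (2,14) (16.5,8) (16.5,26) (7,39.5)
edge 0: (2,14)→(16.5,8)  cross = 2·8 − 16.5·14 = -215.0000; (r_i+r_j)·cross = 18.5·-215.0000 = -3977.5000
edge 1: (16.5,8)→(16.5,26)  cross = 16.5·26 − 16.5·8 = 297.0000; (r_i+r_j)·cross = 33·297.0000 = 9801.0000
edge 2: (16.5,26)→(7,39.5)  cross = 16.5·39.5 − 7·26 = 469.7500; (r_i+r_j)·cross = 23.5·469.7500 = 11039.1250
edge 3: (7,39.5)→(2,14)  cross = 7·14 − 2·39.5 = 19.0000; (r_i+r_j)·cross = 9·19.0000 = 171.0000
Σcross = 570.7500 → A = |Σcross|/2 = 285.3750 mm²
Σ(r_i+r_j)·cross = 17033.6250 → first moment M = |Σ|/6 = 2838.9375
R_c = M/A = 2838.9375/285.3750 = 9.9481 mm
θ = 253° = 4.415683 rad
V = θ·R_c·A = 4.415683·9.9481·285.3750 = 12535.848 mm³

Volume = 12535.848 mm³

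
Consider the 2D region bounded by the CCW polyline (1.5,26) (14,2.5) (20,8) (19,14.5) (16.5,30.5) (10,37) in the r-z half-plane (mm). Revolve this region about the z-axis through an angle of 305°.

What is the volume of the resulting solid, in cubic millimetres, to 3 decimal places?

Profile (r,z), 6 vertices: (1.5,26) (14,2.5) (20,8) (19,14.5) (16.5,30.5) (10,37)
edge 0: (1.5,26)→(14,2.5)  cross = 1.5·2.5 − 14·26 = -360.2500; (r_i+r_j)·cross = 15.5·-360.2500 = -5583.8750
edge 1: (14,2.5)→(20,8)  cross = 14·8 − 20·2.5 = 62.0000; (r_i+r_j)·cross = 34·62.0000 = 2108.0000
edge 2: (20,8)→(19,14.5)  cross = 20·14.5 − 19·8 = 138.0000; (r_i+r_j)·cross = 39·138.0000 = 5382.0000
edge 3: (19,14.5)→(16.5,30.5)  cross = 19·30.5 − 16.5·14.5 = 340.2500; (r_i+r_j)·cross = 35.5·340.2500 = 12078.8750
edge 4: (16.5,30.5)→(10,37)  cross = 16.5·37 − 10·30.5 = 305.5000; (r_i+r_j)·cross = 26.5·305.5000 = 8095.7500
edge 5: (10,37)→(1.5,26)  cross = 10·26 − 1.5·37 = 204.5000; (r_i+r_j)·cross = 11.5·204.5000 = 2351.7500
Σcross = 690.0000 → A = |Σcross|/2 = 345.0000 mm²
Σ(r_i+r_j)·cross = 24432.5000 → first moment M = |Σ|/6 = 4072.0833
R_c = M/A = 4072.0833/345.0000 = 11.8031 mm
θ = 305° = 5.323254 rad
V = θ·R_c·A = 5.323254·11.8031·345.0000 = 21676.735 mm³

Volume = 21676.735 mm³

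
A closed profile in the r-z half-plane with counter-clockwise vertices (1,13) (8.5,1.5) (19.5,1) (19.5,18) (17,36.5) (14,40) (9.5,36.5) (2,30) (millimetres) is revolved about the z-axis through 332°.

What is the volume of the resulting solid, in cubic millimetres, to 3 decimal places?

Profile (r,z), 8 vertices: (1,13) (8.5,1.5) (19.5,1) (19.5,18) (17,36.5) (14,40) (9.5,36.5) (2,30)
edge 0: (1,13)→(8.5,1.5)  cross = 1·1.5 − 8.5·13 = -109.0000; (r_i+r_j)·cross = 9.5·-109.0000 = -1035.5000
edge 1: (8.5,1.5)→(19.5,1)  cross = 8.5·1 − 19.5·1.5 = -20.7500; (r_i+r_j)·cross = 28·-20.7500 = -581.0000
edge 2: (19.5,1)→(19.5,18)  cross = 19.5·18 − 19.5·1 = 331.5000; (r_i+r_j)·cross = 39·331.5000 = 12928.5000
edge 3: (19.5,18)→(17,36.5)  cross = 19.5·36.5 − 17·18 = 405.7500; (r_i+r_j)·cross = 36.5·405.7500 = 14809.8750
edge 4: (17,36.5)→(14,40)  cross = 17·40 − 14·36.5 = 169.0000; (r_i+r_j)·cross = 31·169.0000 = 5239.0000
edge 5: (14,40)→(9.5,36.5)  cross = 14·36.5 − 9.5·40 = 131.0000; (r_i+r_j)·cross = 23.5·131.0000 = 3078.5000
edge 6: (9.5,36.5)→(2,30)  cross = 9.5·30 − 2·36.5 = 212.0000; (r_i+r_j)·cross = 11.5·212.0000 = 2438.0000
edge 7: (2,30)→(1,13)  cross = 2·13 − 1·30 = -4.0000; (r_i+r_j)·cross = 3·-4.0000 = -12.0000
Σcross = 1115.5000 → A = |Σcross|/2 = 557.7500 mm²
Σ(r_i+r_j)·cross = 36865.3750 → first moment M = |Σ|/6 = 6144.2292
R_c = M/A = 6144.2292/557.7500 = 11.0161 mm
θ = 332° = 5.794493 rad
V = θ·R_c·A = 5.794493·11.0161·557.7500 = 35602.694 mm³

Volume = 35602.694 mm³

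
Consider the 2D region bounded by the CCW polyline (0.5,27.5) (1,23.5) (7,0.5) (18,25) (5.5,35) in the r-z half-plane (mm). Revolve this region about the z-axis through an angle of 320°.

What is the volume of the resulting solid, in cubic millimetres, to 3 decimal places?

Profile (r,z), 5 vertices: (0.5,27.5) (1,23.5) (7,0.5) (18,25) (5.5,35)
edge 0: (0.5,27.5)→(1,23.5)  cross = 0.5·23.5 − 1·27.5 = -15.7500; (r_i+r_j)·cross = 1.5·-15.7500 = -23.6250
edge 1: (1,23.5)→(7,0.5)  cross = 1·0.5 − 7·23.5 = -164.0000; (r_i+r_j)·cross = 8·-164.0000 = -1312.0000
edge 2: (7,0.5)→(18,25)  cross = 7·25 − 18·0.5 = 166.0000; (r_i+r_j)·cross = 25·166.0000 = 4150.0000
edge 3: (18,25)→(5.5,35)  cross = 18·35 − 5.5·25 = 492.5000; (r_i+r_j)·cross = 23.5·492.5000 = 11573.7500
edge 4: (5.5,35)→(0.5,27.5)  cross = 5.5·27.5 − 0.5·35 = 133.7500; (r_i+r_j)·cross = 6·133.7500 = 802.5000
Σcross = 612.5000 → A = |Σcross|/2 = 306.2500 mm²
Σ(r_i+r_j)·cross = 15190.6250 → first moment M = |Σ|/6 = 2531.7708
R_c = M/A = 2531.7708/306.2500 = 8.2670 mm
θ = 320° = 5.585054 rad
V = θ·R_c·A = 5.585054·8.2670·306.2500 = 14140.076 mm³

Volume = 14140.076 mm³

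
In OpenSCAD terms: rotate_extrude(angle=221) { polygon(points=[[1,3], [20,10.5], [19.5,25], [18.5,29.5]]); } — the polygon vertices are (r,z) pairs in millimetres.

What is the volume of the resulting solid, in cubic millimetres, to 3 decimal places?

Profile (r,z), 4 vertices: (1,3) (20,10.5) (19.5,25) (18.5,29.5)
edge 0: (1,3)→(20,10.5)  cross = 1·10.5 − 20·3 = -49.5000; (r_i+r_j)·cross = 21·-49.5000 = -1039.5000
edge 1: (20,10.5)→(19.5,25)  cross = 20·25 − 19.5·10.5 = 295.2500; (r_i+r_j)·cross = 39.5·295.2500 = 11662.3750
edge 2: (19.5,25)→(18.5,29.5)  cross = 19.5·29.5 − 18.5·25 = 112.7500; (r_i+r_j)·cross = 38·112.7500 = 4284.5000
edge 3: (18.5,29.5)→(1,3)  cross = 18.5·3 − 1·29.5 = 26.0000; (r_i+r_j)·cross = 19.5·26.0000 = 507.0000
Σcross = 384.5000 → A = |Σcross|/2 = 192.2500 mm²
Σ(r_i+r_j)·cross = 15414.3750 → first moment M = |Σ|/6 = 2569.0625
R_c = M/A = 2569.0625/192.2500 = 13.3631 mm
θ = 221° = 3.857178 rad
V = θ·R_c·A = 3.857178·13.3631·192.2500 = 9909.330 mm³

Volume = 9909.330 mm³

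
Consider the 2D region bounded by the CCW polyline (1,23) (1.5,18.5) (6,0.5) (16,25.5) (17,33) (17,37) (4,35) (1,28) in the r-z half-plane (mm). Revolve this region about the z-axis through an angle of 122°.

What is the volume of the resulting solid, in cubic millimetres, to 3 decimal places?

Profile (r,z), 8 vertices: (1,23) (1.5,18.5) (6,0.5) (16,25.5) (17,33) (17,37) (4,35) (1,28)
edge 0: (1,23)→(1.5,18.5)  cross = 1·18.5 − 1.5·23 = -16.0000; (r_i+r_j)·cross = 2.5·-16.0000 = -40.0000
edge 1: (1.5,18.5)→(6,0.5)  cross = 1.5·0.5 − 6·18.5 = -110.2500; (r_i+r_j)·cross = 7.5·-110.2500 = -826.8750
edge 2: (6,0.5)→(16,25.5)  cross = 6·25.5 − 16·0.5 = 145.0000; (r_i+r_j)·cross = 22·145.0000 = 3190.0000
edge 3: (16,25.5)→(17,33)  cross = 16·33 − 17·25.5 = 94.5000; (r_i+r_j)·cross = 33·94.5000 = 3118.5000
edge 4: (17,33)→(17,37)  cross = 17·37 − 17·33 = 68.0000; (r_i+r_j)·cross = 34·68.0000 = 2312.0000
edge 5: (17,37)→(4,35)  cross = 17·35 − 4·37 = 447.0000; (r_i+r_j)·cross = 21·447.0000 = 9387.0000
edge 6: (4,35)→(1,28)  cross = 4·28 − 1·35 = 77.0000; (r_i+r_j)·cross = 5·77.0000 = 385.0000
edge 7: (1,28)→(1,23)  cross = 1·23 − 1·28 = -5.0000; (r_i+r_j)·cross = 2·-5.0000 = -10.0000
Σcross = 700.2500 → A = |Σcross|/2 = 350.1250 mm²
Σ(r_i+r_j)·cross = 17515.6250 → first moment M = |Σ|/6 = 2919.2708
R_c = M/A = 2919.2708/350.1250 = 8.3378 mm
θ = 122° = 2.129302 rad
V = θ·R_c·A = 2.129302·8.3378·350.1250 = 6216.008 mm³

Volume = 6216.008 mm³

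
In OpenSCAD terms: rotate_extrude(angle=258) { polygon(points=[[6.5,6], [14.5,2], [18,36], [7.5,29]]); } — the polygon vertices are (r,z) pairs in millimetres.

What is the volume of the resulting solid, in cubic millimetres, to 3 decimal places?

Profile (r,z), 4 vertices: (6.5,6) (14.5,2) (18,36) (7.5,29)
edge 0: (6.5,6)→(14.5,2)  cross = 6.5·2 − 14.5·6 = -74.0000; (r_i+r_j)·cross = 21·-74.0000 = -1554.0000
edge 1: (14.5,2)→(18,36)  cross = 14.5·36 − 18·2 = 486.0000; (r_i+r_j)·cross = 32.5·486.0000 = 15795.0000
edge 2: (18,36)→(7.5,29)  cross = 18·29 − 7.5·36 = 252.0000; (r_i+r_j)·cross = 25.5·252.0000 = 6426.0000
edge 3: (7.5,29)→(6.5,6)  cross = 7.5·6 − 6.5·29 = -143.5000; (r_i+r_j)·cross = 14·-143.5000 = -2009.0000
Σcross = 520.5000 → A = |Σcross|/2 = 260.2500 mm²
Σ(r_i+r_j)·cross = 18658.0000 → first moment M = |Σ|/6 = 3109.6667
R_c = M/A = 3109.6667/260.2500 = 11.9488 mm
θ = 258° = 4.502949 rad
V = θ·R_c·A = 4.502949·11.9488·260.2500 = 14002.672 mm³

Volume = 14002.672 mm³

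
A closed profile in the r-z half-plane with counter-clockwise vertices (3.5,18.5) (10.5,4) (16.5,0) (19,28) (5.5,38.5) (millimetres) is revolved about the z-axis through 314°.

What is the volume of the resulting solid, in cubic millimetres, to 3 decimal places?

Volume = 23699.932 mm³

Profile (r,z), 5 vertices: (3.5,18.5) (10.5,4) (16.5,0) (19,28) (5.5,38.5)
edge 0: (3.5,18.5)→(10.5,4)  cross = 3.5·4 − 10.5·18.5 = -180.2500; (r_i+r_j)·cross = 14·-180.2500 = -2523.5000
edge 1: (10.5,4)→(16.5,0)  cross = 10.5·0 − 16.5·4 = -66.0000; (r_i+r_j)·cross = 27·-66.0000 = -1782.0000
edge 2: (16.5,0)→(19,28)  cross = 16.5·28 − 19·0 = 462.0000; (r_i+r_j)·cross = 35.5·462.0000 = 16401.0000
edge 3: (19,28)→(5.5,38.5)  cross = 19·38.5 − 5.5·28 = 577.5000; (r_i+r_j)·cross = 24.5·577.5000 = 14148.7500
edge 4: (5.5,38.5)→(3.5,18.5)  cross = 5.5·18.5 − 3.5·38.5 = -33.0000; (r_i+r_j)·cross = 9·-33.0000 = -297.0000
Σcross = 760.2500 → A = |Σcross|/2 = 380.1250 mm²
Σ(r_i+r_j)·cross = 25947.2500 → first moment M = |Σ|/6 = 4324.5417
R_c = M/A = 4324.5417/380.1250 = 11.3766 mm
θ = 314° = 5.480334 rad
V = θ·R_c·A = 5.480334·11.3766·380.1250 = 23699.932 mm³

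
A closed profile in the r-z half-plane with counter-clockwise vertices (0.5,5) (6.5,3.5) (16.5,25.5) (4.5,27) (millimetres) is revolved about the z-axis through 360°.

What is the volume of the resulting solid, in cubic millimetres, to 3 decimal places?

Volume = 9696.526 mm³

Profile (r,z), 4 vertices: (0.5,5) (6.5,3.5) (16.5,25.5) (4.5,27)
edge 0: (0.5,5)→(6.5,3.5)  cross = 0.5·3.5 − 6.5·5 = -30.7500; (r_i+r_j)·cross = 7·-30.7500 = -215.2500
edge 1: (6.5,3.5)→(16.5,25.5)  cross = 6.5·25.5 − 16.5·3.5 = 108.0000; (r_i+r_j)·cross = 23·108.0000 = 2484.0000
edge 2: (16.5,25.5)→(4.5,27)  cross = 16.5·27 − 4.5·25.5 = 330.7500; (r_i+r_j)·cross = 21·330.7500 = 6945.7500
edge 3: (4.5,27)→(0.5,5)  cross = 4.5·5 − 0.5·27 = 9.0000; (r_i+r_j)·cross = 5·9.0000 = 45.0000
Σcross = 417.0000 → A = |Σcross|/2 = 208.5000 mm²
Σ(r_i+r_j)·cross = 9259.5000 → first moment M = |Σ|/6 = 1543.2500
R_c = M/A = 1543.2500/208.5000 = 7.4017 mm
θ = 360° = 6.283185 rad
V = θ·R_c·A = 6.283185·7.4017·208.5000 = 9696.526 mm³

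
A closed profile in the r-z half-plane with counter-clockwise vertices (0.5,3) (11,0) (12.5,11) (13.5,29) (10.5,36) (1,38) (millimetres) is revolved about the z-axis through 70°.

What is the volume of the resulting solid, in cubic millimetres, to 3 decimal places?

Profile (r,z), 6 vertices: (0.5,3) (11,0) (12.5,11) (13.5,29) (10.5,36) (1,38)
edge 0: (0.5,3)→(11,0)  cross = 0.5·0 − 11·3 = -33.0000; (r_i+r_j)·cross = 11.5·-33.0000 = -379.5000
edge 1: (11,0)→(12.5,11)  cross = 11·11 − 12.5·0 = 121.0000; (r_i+r_j)·cross = 23.5·121.0000 = 2843.5000
edge 2: (12.5,11)→(13.5,29)  cross = 12.5·29 − 13.5·11 = 214.0000; (r_i+r_j)·cross = 26·214.0000 = 5564.0000
edge 3: (13.5,29)→(10.5,36)  cross = 13.5·36 − 10.5·29 = 181.5000; (r_i+r_j)·cross = 24·181.5000 = 4356.0000
edge 4: (10.5,36)→(1,38)  cross = 10.5·38 − 1·36 = 363.0000; (r_i+r_j)·cross = 11.5·363.0000 = 4174.5000
edge 5: (1,38)→(0.5,3)  cross = 1·3 − 0.5·38 = -16.0000; (r_i+r_j)·cross = 1.5·-16.0000 = -24.0000
Σcross = 830.5000 → A = |Σcross|/2 = 415.2500 mm²
Σ(r_i+r_j)·cross = 16534.5000 → first moment M = |Σ|/6 = 2755.7500
R_c = M/A = 2755.7500/415.2500 = 6.6364 mm
θ = 70° = 1.221730 rad
V = θ·R_c·A = 1.221730·6.6364·415.2500 = 3366.784 mm³

Volume = 3366.784 mm³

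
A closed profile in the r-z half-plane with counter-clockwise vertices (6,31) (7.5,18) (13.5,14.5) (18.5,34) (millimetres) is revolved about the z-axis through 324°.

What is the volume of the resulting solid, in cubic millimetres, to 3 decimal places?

Profile (r,z), 4 vertices: (6,31) (7.5,18) (13.5,14.5) (18.5,34)
edge 0: (6,31)→(7.5,18)  cross = 6·18 − 7.5·31 = -124.5000; (r_i+r_j)·cross = 13.5·-124.5000 = -1680.7500
edge 1: (7.5,18)→(13.5,14.5)  cross = 7.5·14.5 − 13.5·18 = -134.2500; (r_i+r_j)·cross = 21·-134.2500 = -2819.2500
edge 2: (13.5,14.5)→(18.5,34)  cross = 13.5·34 − 18.5·14.5 = 190.7500; (r_i+r_j)·cross = 32·190.7500 = 6104.0000
edge 3: (18.5,34)→(6,31)  cross = 18.5·31 − 6·34 = 369.5000; (r_i+r_j)·cross = 24.5·369.5000 = 9052.7500
Σcross = 301.5000 → A = |Σcross|/2 = 150.7500 mm²
Σ(r_i+r_j)·cross = 10656.7500 → first moment M = |Σ|/6 = 1776.1250
R_c = M/A = 1776.1250/150.7500 = 11.7819 mm
θ = 324° = 5.654867 rad
V = θ·R_c·A = 5.654867·11.7819·150.7500 = 10043.750 mm³

Volume = 10043.750 mm³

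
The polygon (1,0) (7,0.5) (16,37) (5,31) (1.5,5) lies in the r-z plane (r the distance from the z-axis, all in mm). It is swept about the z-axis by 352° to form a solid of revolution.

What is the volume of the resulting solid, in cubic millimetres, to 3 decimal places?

Profile (r,z), 5 vertices: (1,0) (7,0.5) (16,37) (5,31) (1.5,5)
edge 0: (1,0)→(7,0.5)  cross = 1·0.5 − 7·0 = 0.5000; (r_i+r_j)·cross = 8·0.5000 = 4.0000
edge 1: (7,0.5)→(16,37)  cross = 7·37 − 16·0.5 = 251.0000; (r_i+r_j)·cross = 23·251.0000 = 5773.0000
edge 2: (16,37)→(5,31)  cross = 16·31 − 5·37 = 311.0000; (r_i+r_j)·cross = 21·311.0000 = 6531.0000
edge 3: (5,31)→(1.5,5)  cross = 5·5 − 1.5·31 = -21.5000; (r_i+r_j)·cross = 6.5·-21.5000 = -139.7500
edge 4: (1.5,5)→(1,0)  cross = 1.5·0 − 1·5 = -5.0000; (r_i+r_j)·cross = 2.5·-5.0000 = -12.5000
Σcross = 536.0000 → A = |Σcross|/2 = 268.0000 mm²
Σ(r_i+r_j)·cross = 12155.7500 → first moment M = |Σ|/6 = 2025.9583
R_c = M/A = 2025.9583/268.0000 = 7.5595 mm
θ = 352° = 6.143559 rad
V = θ·R_c·A = 6.143559·7.5595·268.0000 = 12446.594 mm³

Volume = 12446.594 mm³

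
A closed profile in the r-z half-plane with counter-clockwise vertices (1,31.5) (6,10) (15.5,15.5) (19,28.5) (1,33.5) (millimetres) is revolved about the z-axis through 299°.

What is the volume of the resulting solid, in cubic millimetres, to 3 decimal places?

Profile (r,z), 5 vertices: (1,31.5) (6,10) (15.5,15.5) (19,28.5) (1,33.5)
edge 0: (1,31.5)→(6,10)  cross = 1·10 − 6·31.5 = -179.0000; (r_i+r_j)·cross = 7·-179.0000 = -1253.0000
edge 1: (6,10)→(15.5,15.5)  cross = 6·15.5 − 15.5·10 = -62.0000; (r_i+r_j)·cross = 21.5·-62.0000 = -1333.0000
edge 2: (15.5,15.5)→(19,28.5)  cross = 15.5·28.5 − 19·15.5 = 147.2500; (r_i+r_j)·cross = 34.5·147.2500 = 5080.1250
edge 3: (19,28.5)→(1,33.5)  cross = 19·33.5 − 1·28.5 = 608.0000; (r_i+r_j)·cross = 20·608.0000 = 12160.0000
edge 4: (1,33.5)→(1,31.5)  cross = 1·31.5 − 1·33.5 = -2.0000; (r_i+r_j)·cross = 2·-2.0000 = -4.0000
Σcross = 512.2500 → A = |Σcross|/2 = 256.1250 mm²
Σ(r_i+r_j)·cross = 14650.1250 → first moment M = |Σ|/6 = 2441.6875
R_c = M/A = 2441.6875/256.1250 = 9.5332 mm
θ = 299° = 5.218534 rad
V = θ·R_c·A = 5.218534·9.5332·256.1250 = 12742.030 mm³

Volume = 12742.030 mm³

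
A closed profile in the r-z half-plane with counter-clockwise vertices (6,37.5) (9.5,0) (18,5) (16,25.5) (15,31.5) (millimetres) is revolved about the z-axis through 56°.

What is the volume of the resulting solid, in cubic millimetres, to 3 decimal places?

Volume = 3303.620 mm³

Profile (r,z), 5 vertices: (6,37.5) (9.5,0) (18,5) (16,25.5) (15,31.5)
edge 0: (6,37.5)→(9.5,0)  cross = 6·0 − 9.5·37.5 = -356.2500; (r_i+r_j)·cross = 15.5·-356.2500 = -5521.8750
edge 1: (9.5,0)→(18,5)  cross = 9.5·5 − 18·0 = 47.5000; (r_i+r_j)·cross = 27.5·47.5000 = 1306.2500
edge 2: (18,5)→(16,25.5)  cross = 18·25.5 − 16·5 = 379.0000; (r_i+r_j)·cross = 34·379.0000 = 12886.0000
edge 3: (16,25.5)→(15,31.5)  cross = 16·31.5 − 15·25.5 = 121.5000; (r_i+r_j)·cross = 31·121.5000 = 3766.5000
edge 4: (15,31.5)→(6,37.5)  cross = 15·37.5 − 6·31.5 = 373.5000; (r_i+r_j)·cross = 21·373.5000 = 7843.5000
Σcross = 565.2500 → A = |Σcross|/2 = 282.6250 mm²
Σ(r_i+r_j)·cross = 20280.3750 → first moment M = |Σ|/6 = 3380.0625
R_c = M/A = 3380.0625/282.6250 = 11.9595 mm
θ = 56° = 0.977384 rad
V = θ·R_c·A = 0.977384·11.9595·282.6250 = 3303.620 mm³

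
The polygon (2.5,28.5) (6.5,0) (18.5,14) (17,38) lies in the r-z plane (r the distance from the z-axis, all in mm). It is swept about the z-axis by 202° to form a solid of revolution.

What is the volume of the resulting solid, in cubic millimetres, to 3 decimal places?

Volume = 14519.746 mm³

Profile (r,z), 4 vertices: (2.5,28.5) (6.5,0) (18.5,14) (17,38)
edge 0: (2.5,28.5)→(6.5,0)  cross = 2.5·0 − 6.5·28.5 = -185.2500; (r_i+r_j)·cross = 9·-185.2500 = -1667.2500
edge 1: (6.5,0)→(18.5,14)  cross = 6.5·14 − 18.5·0 = 91.0000; (r_i+r_j)·cross = 25·91.0000 = 2275.0000
edge 2: (18.5,14)→(17,38)  cross = 18.5·38 − 17·14 = 465.0000; (r_i+r_j)·cross = 35.5·465.0000 = 16507.5000
edge 3: (17,38)→(2.5,28.5)  cross = 17·28.5 − 2.5·38 = 389.5000; (r_i+r_j)·cross = 19.5·389.5000 = 7595.2500
Σcross = 760.2500 → A = |Σcross|/2 = 380.1250 mm²
Σ(r_i+r_j)·cross = 24710.5000 → first moment M = |Σ|/6 = 4118.4167
R_c = M/A = 4118.4167/380.1250 = 10.8344 mm
θ = 202° = 3.525565 rad
V = θ·R_c·A = 3.525565·10.8344·380.1250 = 14519.746 mm³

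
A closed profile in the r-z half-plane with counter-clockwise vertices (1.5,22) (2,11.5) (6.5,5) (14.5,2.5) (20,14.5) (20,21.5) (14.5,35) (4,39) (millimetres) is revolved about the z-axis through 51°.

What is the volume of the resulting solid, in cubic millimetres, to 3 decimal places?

Volume = 4559.184 mm³

Profile (r,z), 8 vertices: (1.5,22) (2,11.5) (6.5,5) (14.5,2.5) (20,14.5) (20,21.5) (14.5,35) (4,39)
edge 0: (1.5,22)→(2,11.5)  cross = 1.5·11.5 − 2·22 = -26.7500; (r_i+r_j)·cross = 3.5·-26.7500 = -93.6250
edge 1: (2,11.5)→(6.5,5)  cross = 2·5 − 6.5·11.5 = -64.7500; (r_i+r_j)·cross = 8.5·-64.7500 = -550.3750
edge 2: (6.5,5)→(14.5,2.5)  cross = 6.5·2.5 − 14.5·5 = -56.2500; (r_i+r_j)·cross = 21·-56.2500 = -1181.2500
edge 3: (14.5,2.5)→(20,14.5)  cross = 14.5·14.5 − 20·2.5 = 160.2500; (r_i+r_j)·cross = 34.5·160.2500 = 5528.6250
edge 4: (20,14.5)→(20,21.5)  cross = 20·21.5 − 20·14.5 = 140.0000; (r_i+r_j)·cross = 40·140.0000 = 5600.0000
edge 5: (20,21.5)→(14.5,35)  cross = 20·35 − 14.5·21.5 = 388.2500; (r_i+r_j)·cross = 34.5·388.2500 = 13394.6250
edge 6: (14.5,35)→(4,39)  cross = 14.5·39 − 4·35 = 425.5000; (r_i+r_j)·cross = 18.5·425.5000 = 7871.7500
edge 7: (4,39)→(1.5,22)  cross = 4·22 − 1.5·39 = 29.5000; (r_i+r_j)·cross = 5.5·29.5000 = 162.2500
Σcross = 995.7500 → A = |Σcross|/2 = 497.8750 mm²
Σ(r_i+r_j)·cross = 30732.0000 → first moment M = |Σ|/6 = 5122.0000
R_c = M/A = 5122.0000/497.8750 = 10.2877 mm
θ = 51° = 0.890118 rad
V = θ·R_c·A = 0.890118·10.2877·497.8750 = 4559.184 mm³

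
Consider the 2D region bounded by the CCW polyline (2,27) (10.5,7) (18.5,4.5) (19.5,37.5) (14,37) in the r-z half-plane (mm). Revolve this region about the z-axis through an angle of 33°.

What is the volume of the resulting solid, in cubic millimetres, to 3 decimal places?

Volume = 2756.994 mm³

Profile (r,z), 5 vertices: (2,27) (10.5,7) (18.5,4.5) (19.5,37.5) (14,37)
edge 0: (2,27)→(10.5,7)  cross = 2·7 − 10.5·27 = -269.5000; (r_i+r_j)·cross = 12.5·-269.5000 = -3368.7500
edge 1: (10.5,7)→(18.5,4.5)  cross = 10.5·4.5 − 18.5·7 = -82.2500; (r_i+r_j)·cross = 29·-82.2500 = -2385.2500
edge 2: (18.5,4.5)→(19.5,37.5)  cross = 18.5·37.5 − 19.5·4.5 = 606.0000; (r_i+r_j)·cross = 38·606.0000 = 23028.0000
edge 3: (19.5,37.5)→(14,37)  cross = 19.5·37 − 14·37.5 = 196.5000; (r_i+r_j)·cross = 33.5·196.5000 = 6582.7500
edge 4: (14,37)→(2,27)  cross = 14·27 − 2·37 = 304.0000; (r_i+r_j)·cross = 16·304.0000 = 4864.0000
Σcross = 754.7500 → A = |Σcross|/2 = 377.3750 mm²
Σ(r_i+r_j)·cross = 28720.7500 → first moment M = |Σ|/6 = 4786.7917
R_c = M/A = 4786.7917/377.3750 = 12.6844 mm
θ = 33° = 0.575959 rad
V = θ·R_c·A = 0.575959·12.6844·377.3750 = 2756.994 mm³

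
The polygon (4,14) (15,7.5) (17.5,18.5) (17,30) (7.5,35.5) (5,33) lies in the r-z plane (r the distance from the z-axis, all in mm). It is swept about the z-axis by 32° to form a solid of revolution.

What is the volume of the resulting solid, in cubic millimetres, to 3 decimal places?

Profile (r,z), 6 vertices: (4,14) (15,7.5) (17.5,18.5) (17,30) (7.5,35.5) (5,33)
edge 0: (4,14)→(15,7.5)  cross = 4·7.5 − 15·14 = -180.0000; (r_i+r_j)·cross = 19·-180.0000 = -3420.0000
edge 1: (15,7.5)→(17.5,18.5)  cross = 15·18.5 − 17.5·7.5 = 146.2500; (r_i+r_j)·cross = 32.5·146.2500 = 4753.1250
edge 2: (17.5,18.5)→(17,30)  cross = 17.5·30 − 17·18.5 = 210.5000; (r_i+r_j)·cross = 34.5·210.5000 = 7262.2500
edge 3: (17,30)→(7.5,35.5)  cross = 17·35.5 − 7.5·30 = 378.5000; (r_i+r_j)·cross = 24.5·378.5000 = 9273.2500
edge 4: (7.5,35.5)→(5,33)  cross = 7.5·33 − 5·35.5 = 70.0000; (r_i+r_j)·cross = 12.5·70.0000 = 875.0000
edge 5: (5,33)→(4,14)  cross = 5·14 − 4·33 = -62.0000; (r_i+r_j)·cross = 9·-62.0000 = -558.0000
Σcross = 563.2500 → A = |Σcross|/2 = 281.6250 mm²
Σ(r_i+r_j)·cross = 18185.6250 → first moment M = |Σ|/6 = 3030.9375
R_c = M/A = 3030.9375/281.6250 = 10.7623 mm
θ = 32° = 0.558505 rad
V = θ·R_c·A = 0.558505·10.7623·281.6250 = 1692.795 mm³

Volume = 1692.795 mm³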